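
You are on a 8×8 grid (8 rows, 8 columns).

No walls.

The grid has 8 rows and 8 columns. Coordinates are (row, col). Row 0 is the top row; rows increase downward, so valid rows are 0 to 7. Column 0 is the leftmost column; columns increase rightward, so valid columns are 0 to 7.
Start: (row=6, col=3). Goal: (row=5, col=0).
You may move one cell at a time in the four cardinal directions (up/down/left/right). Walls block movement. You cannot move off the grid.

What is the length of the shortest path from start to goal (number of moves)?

Answer: Shortest path length: 4

Derivation:
BFS from (row=6, col=3) until reaching (row=5, col=0):
  Distance 0: (row=6, col=3)
  Distance 1: (row=5, col=3), (row=6, col=2), (row=6, col=4), (row=7, col=3)
  Distance 2: (row=4, col=3), (row=5, col=2), (row=5, col=4), (row=6, col=1), (row=6, col=5), (row=7, col=2), (row=7, col=4)
  Distance 3: (row=3, col=3), (row=4, col=2), (row=4, col=4), (row=5, col=1), (row=5, col=5), (row=6, col=0), (row=6, col=6), (row=7, col=1), (row=7, col=5)
  Distance 4: (row=2, col=3), (row=3, col=2), (row=3, col=4), (row=4, col=1), (row=4, col=5), (row=5, col=0), (row=5, col=6), (row=6, col=7), (row=7, col=0), (row=7, col=6)  <- goal reached here
One shortest path (4 moves): (row=6, col=3) -> (row=6, col=2) -> (row=6, col=1) -> (row=6, col=0) -> (row=5, col=0)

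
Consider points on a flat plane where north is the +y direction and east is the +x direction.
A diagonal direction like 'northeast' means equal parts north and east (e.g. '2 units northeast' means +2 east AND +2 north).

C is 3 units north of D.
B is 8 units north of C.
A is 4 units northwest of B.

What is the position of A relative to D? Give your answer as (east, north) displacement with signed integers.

Answer: A is at (east=-4, north=15) relative to D.

Derivation:
Place D at the origin (east=0, north=0).
  C is 3 units north of D: delta (east=+0, north=+3); C at (east=0, north=3).
  B is 8 units north of C: delta (east=+0, north=+8); B at (east=0, north=11).
  A is 4 units northwest of B: delta (east=-4, north=+4); A at (east=-4, north=15).
Therefore A relative to D: (east=-4, north=15).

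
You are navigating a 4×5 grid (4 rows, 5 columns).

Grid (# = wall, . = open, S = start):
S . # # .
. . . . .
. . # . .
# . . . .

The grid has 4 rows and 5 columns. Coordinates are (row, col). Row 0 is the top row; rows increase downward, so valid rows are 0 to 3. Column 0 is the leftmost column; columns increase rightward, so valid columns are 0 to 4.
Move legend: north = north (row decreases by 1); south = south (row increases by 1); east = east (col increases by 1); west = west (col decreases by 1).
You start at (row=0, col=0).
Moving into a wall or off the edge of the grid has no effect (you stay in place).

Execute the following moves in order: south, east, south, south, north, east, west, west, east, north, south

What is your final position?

Answer: Final position: (row=2, col=1)

Derivation:
Start: (row=0, col=0)
  south (south): (row=0, col=0) -> (row=1, col=0)
  east (east): (row=1, col=0) -> (row=1, col=1)
  south (south): (row=1, col=1) -> (row=2, col=1)
  south (south): (row=2, col=1) -> (row=3, col=1)
  north (north): (row=3, col=1) -> (row=2, col=1)
  east (east): blocked, stay at (row=2, col=1)
  west (west): (row=2, col=1) -> (row=2, col=0)
  west (west): blocked, stay at (row=2, col=0)
  east (east): (row=2, col=0) -> (row=2, col=1)
  north (north): (row=2, col=1) -> (row=1, col=1)
  south (south): (row=1, col=1) -> (row=2, col=1)
Final: (row=2, col=1)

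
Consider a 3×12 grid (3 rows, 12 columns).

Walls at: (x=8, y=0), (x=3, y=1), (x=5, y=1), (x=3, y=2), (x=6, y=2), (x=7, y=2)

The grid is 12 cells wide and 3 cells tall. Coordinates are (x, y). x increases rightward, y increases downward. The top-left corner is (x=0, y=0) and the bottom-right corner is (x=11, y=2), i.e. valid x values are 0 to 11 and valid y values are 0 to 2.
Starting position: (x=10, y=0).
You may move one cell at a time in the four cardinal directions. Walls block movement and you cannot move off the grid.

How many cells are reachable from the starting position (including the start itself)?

Answer: Reachable cells: 30

Derivation:
BFS flood-fill from (x=10, y=0):
  Distance 0: (x=10, y=0)
  Distance 1: (x=9, y=0), (x=11, y=0), (x=10, y=1)
  Distance 2: (x=9, y=1), (x=11, y=1), (x=10, y=2)
  Distance 3: (x=8, y=1), (x=9, y=2), (x=11, y=2)
  Distance 4: (x=7, y=1), (x=8, y=2)
  Distance 5: (x=7, y=0), (x=6, y=1)
  Distance 6: (x=6, y=0)
  Distance 7: (x=5, y=0)
  Distance 8: (x=4, y=0)
  Distance 9: (x=3, y=0), (x=4, y=1)
  Distance 10: (x=2, y=0), (x=4, y=2)
  Distance 11: (x=1, y=0), (x=2, y=1), (x=5, y=2)
  Distance 12: (x=0, y=0), (x=1, y=1), (x=2, y=2)
  Distance 13: (x=0, y=1), (x=1, y=2)
  Distance 14: (x=0, y=2)
Total reachable: 30 (grid has 30 open cells total)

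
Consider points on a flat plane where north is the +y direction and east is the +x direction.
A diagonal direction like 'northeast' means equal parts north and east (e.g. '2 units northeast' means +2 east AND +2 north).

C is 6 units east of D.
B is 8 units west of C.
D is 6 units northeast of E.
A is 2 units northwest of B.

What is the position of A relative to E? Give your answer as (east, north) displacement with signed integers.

Answer: A is at (east=2, north=8) relative to E.

Derivation:
Place E at the origin (east=0, north=0).
  D is 6 units northeast of E: delta (east=+6, north=+6); D at (east=6, north=6).
  C is 6 units east of D: delta (east=+6, north=+0); C at (east=12, north=6).
  B is 8 units west of C: delta (east=-8, north=+0); B at (east=4, north=6).
  A is 2 units northwest of B: delta (east=-2, north=+2); A at (east=2, north=8).
Therefore A relative to E: (east=2, north=8).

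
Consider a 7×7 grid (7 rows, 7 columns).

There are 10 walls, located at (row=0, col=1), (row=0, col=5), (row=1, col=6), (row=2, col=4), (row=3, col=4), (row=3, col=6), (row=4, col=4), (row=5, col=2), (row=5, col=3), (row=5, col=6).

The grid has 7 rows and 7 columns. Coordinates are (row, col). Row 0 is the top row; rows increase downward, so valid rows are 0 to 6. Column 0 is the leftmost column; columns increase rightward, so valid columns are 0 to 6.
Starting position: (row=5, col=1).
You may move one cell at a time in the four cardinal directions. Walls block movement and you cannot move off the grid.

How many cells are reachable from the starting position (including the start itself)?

Answer: Reachable cells: 38

Derivation:
BFS flood-fill from (row=5, col=1):
  Distance 0: (row=5, col=1)
  Distance 1: (row=4, col=1), (row=5, col=0), (row=6, col=1)
  Distance 2: (row=3, col=1), (row=4, col=0), (row=4, col=2), (row=6, col=0), (row=6, col=2)
  Distance 3: (row=2, col=1), (row=3, col=0), (row=3, col=2), (row=4, col=3), (row=6, col=3)
  Distance 4: (row=1, col=1), (row=2, col=0), (row=2, col=2), (row=3, col=3), (row=6, col=4)
  Distance 5: (row=1, col=0), (row=1, col=2), (row=2, col=3), (row=5, col=4), (row=6, col=5)
  Distance 6: (row=0, col=0), (row=0, col=2), (row=1, col=3), (row=5, col=5), (row=6, col=6)
  Distance 7: (row=0, col=3), (row=1, col=4), (row=4, col=5)
  Distance 8: (row=0, col=4), (row=1, col=5), (row=3, col=5), (row=4, col=6)
  Distance 9: (row=2, col=5)
  Distance 10: (row=2, col=6)
Total reachable: 38 (grid has 39 open cells total)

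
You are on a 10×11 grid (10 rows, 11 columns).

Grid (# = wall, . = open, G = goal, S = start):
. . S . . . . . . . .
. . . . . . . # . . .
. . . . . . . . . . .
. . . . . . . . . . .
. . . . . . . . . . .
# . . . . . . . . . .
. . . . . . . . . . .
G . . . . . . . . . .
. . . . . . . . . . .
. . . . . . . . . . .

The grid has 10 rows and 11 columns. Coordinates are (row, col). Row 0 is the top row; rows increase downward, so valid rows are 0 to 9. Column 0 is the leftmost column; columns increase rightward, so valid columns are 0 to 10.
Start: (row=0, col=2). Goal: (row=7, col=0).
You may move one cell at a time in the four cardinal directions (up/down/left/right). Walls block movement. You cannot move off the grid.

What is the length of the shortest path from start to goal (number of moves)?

Answer: Shortest path length: 9

Derivation:
BFS from (row=0, col=2) until reaching (row=7, col=0):
  Distance 0: (row=0, col=2)
  Distance 1: (row=0, col=1), (row=0, col=3), (row=1, col=2)
  Distance 2: (row=0, col=0), (row=0, col=4), (row=1, col=1), (row=1, col=3), (row=2, col=2)
  Distance 3: (row=0, col=5), (row=1, col=0), (row=1, col=4), (row=2, col=1), (row=2, col=3), (row=3, col=2)
  Distance 4: (row=0, col=6), (row=1, col=5), (row=2, col=0), (row=2, col=4), (row=3, col=1), (row=3, col=3), (row=4, col=2)
  Distance 5: (row=0, col=7), (row=1, col=6), (row=2, col=5), (row=3, col=0), (row=3, col=4), (row=4, col=1), (row=4, col=3), (row=5, col=2)
  Distance 6: (row=0, col=8), (row=2, col=6), (row=3, col=5), (row=4, col=0), (row=4, col=4), (row=5, col=1), (row=5, col=3), (row=6, col=2)
  Distance 7: (row=0, col=9), (row=1, col=8), (row=2, col=7), (row=3, col=6), (row=4, col=5), (row=5, col=4), (row=6, col=1), (row=6, col=3), (row=7, col=2)
  Distance 8: (row=0, col=10), (row=1, col=9), (row=2, col=8), (row=3, col=7), (row=4, col=6), (row=5, col=5), (row=6, col=0), (row=6, col=4), (row=7, col=1), (row=7, col=3), (row=8, col=2)
  Distance 9: (row=1, col=10), (row=2, col=9), (row=3, col=8), (row=4, col=7), (row=5, col=6), (row=6, col=5), (row=7, col=0), (row=7, col=4), (row=8, col=1), (row=8, col=3), (row=9, col=2)  <- goal reached here
One shortest path (9 moves): (row=0, col=2) -> (row=0, col=1) -> (row=1, col=1) -> (row=2, col=1) -> (row=3, col=1) -> (row=4, col=1) -> (row=5, col=1) -> (row=6, col=1) -> (row=6, col=0) -> (row=7, col=0)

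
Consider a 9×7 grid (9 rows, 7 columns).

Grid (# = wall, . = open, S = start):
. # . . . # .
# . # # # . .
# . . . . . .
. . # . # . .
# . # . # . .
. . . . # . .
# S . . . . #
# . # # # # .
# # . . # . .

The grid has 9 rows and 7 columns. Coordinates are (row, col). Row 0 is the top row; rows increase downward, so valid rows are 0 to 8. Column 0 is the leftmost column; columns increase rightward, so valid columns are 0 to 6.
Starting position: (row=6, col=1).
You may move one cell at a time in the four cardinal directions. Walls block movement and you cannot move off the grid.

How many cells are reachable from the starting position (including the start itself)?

Answer: Reachable cells: 31

Derivation:
BFS flood-fill from (row=6, col=1):
  Distance 0: (row=6, col=1)
  Distance 1: (row=5, col=1), (row=6, col=2), (row=7, col=1)
  Distance 2: (row=4, col=1), (row=5, col=0), (row=5, col=2), (row=6, col=3)
  Distance 3: (row=3, col=1), (row=5, col=3), (row=6, col=4)
  Distance 4: (row=2, col=1), (row=3, col=0), (row=4, col=3), (row=6, col=5)
  Distance 5: (row=1, col=1), (row=2, col=2), (row=3, col=3), (row=5, col=5)
  Distance 6: (row=2, col=3), (row=4, col=5), (row=5, col=6)
  Distance 7: (row=2, col=4), (row=3, col=5), (row=4, col=6)
  Distance 8: (row=2, col=5), (row=3, col=6)
  Distance 9: (row=1, col=5), (row=2, col=6)
  Distance 10: (row=1, col=6)
  Distance 11: (row=0, col=6)
Total reachable: 31 (grid has 40 open cells total)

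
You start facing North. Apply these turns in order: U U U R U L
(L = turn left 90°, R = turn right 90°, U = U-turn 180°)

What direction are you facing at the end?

Start: North
  U (U-turn (180°)) -> South
  U (U-turn (180°)) -> North
  U (U-turn (180°)) -> South
  R (right (90° clockwise)) -> West
  U (U-turn (180°)) -> East
  L (left (90° counter-clockwise)) -> North
Final: North

Answer: Final heading: North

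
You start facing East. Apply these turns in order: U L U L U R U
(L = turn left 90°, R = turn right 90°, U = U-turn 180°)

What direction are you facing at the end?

Answer: Final heading: North

Derivation:
Start: East
  U (U-turn (180°)) -> West
  L (left (90° counter-clockwise)) -> South
  U (U-turn (180°)) -> North
  L (left (90° counter-clockwise)) -> West
  U (U-turn (180°)) -> East
  R (right (90° clockwise)) -> South
  U (U-turn (180°)) -> North
Final: North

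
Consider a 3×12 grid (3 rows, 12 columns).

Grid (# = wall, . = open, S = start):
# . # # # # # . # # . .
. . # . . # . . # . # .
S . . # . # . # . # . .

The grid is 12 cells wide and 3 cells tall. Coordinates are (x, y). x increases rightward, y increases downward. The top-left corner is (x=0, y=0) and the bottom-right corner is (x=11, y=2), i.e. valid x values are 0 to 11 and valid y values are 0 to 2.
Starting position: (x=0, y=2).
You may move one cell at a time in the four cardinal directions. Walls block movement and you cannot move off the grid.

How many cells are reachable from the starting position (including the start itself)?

BFS flood-fill from (x=0, y=2):
  Distance 0: (x=0, y=2)
  Distance 1: (x=0, y=1), (x=1, y=2)
  Distance 2: (x=1, y=1), (x=2, y=2)
  Distance 3: (x=1, y=0)
Total reachable: 6 (grid has 20 open cells total)

Answer: Reachable cells: 6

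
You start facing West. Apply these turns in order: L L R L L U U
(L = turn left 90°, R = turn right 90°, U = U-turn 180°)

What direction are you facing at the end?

Start: West
  L (left (90° counter-clockwise)) -> South
  L (left (90° counter-clockwise)) -> East
  R (right (90° clockwise)) -> South
  L (left (90° counter-clockwise)) -> East
  L (left (90° counter-clockwise)) -> North
  U (U-turn (180°)) -> South
  U (U-turn (180°)) -> North
Final: North

Answer: Final heading: North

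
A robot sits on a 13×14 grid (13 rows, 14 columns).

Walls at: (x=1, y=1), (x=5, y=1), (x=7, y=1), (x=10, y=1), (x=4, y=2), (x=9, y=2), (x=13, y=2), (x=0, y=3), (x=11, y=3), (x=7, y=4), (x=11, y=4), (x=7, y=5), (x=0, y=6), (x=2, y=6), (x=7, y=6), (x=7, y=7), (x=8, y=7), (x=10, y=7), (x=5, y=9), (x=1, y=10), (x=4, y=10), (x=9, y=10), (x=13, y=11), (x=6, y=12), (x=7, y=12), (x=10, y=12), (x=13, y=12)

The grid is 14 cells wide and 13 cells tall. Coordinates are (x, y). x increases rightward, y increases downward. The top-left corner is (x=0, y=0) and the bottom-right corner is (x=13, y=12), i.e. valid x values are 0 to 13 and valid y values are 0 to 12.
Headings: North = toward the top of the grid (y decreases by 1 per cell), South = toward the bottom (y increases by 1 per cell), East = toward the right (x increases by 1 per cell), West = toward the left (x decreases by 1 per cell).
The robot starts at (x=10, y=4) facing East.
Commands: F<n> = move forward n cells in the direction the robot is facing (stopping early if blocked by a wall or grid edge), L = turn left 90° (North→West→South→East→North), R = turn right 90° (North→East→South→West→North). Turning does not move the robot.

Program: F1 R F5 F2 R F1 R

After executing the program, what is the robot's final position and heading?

Start: (x=10, y=4), facing East
  F1: move forward 0/1 (blocked), now at (x=10, y=4)
  R: turn right, now facing South
  F5: move forward 2/5 (blocked), now at (x=10, y=6)
  F2: move forward 0/2 (blocked), now at (x=10, y=6)
  R: turn right, now facing West
  F1: move forward 1, now at (x=9, y=6)
  R: turn right, now facing North
Final: (x=9, y=6), facing North

Answer: Final position: (x=9, y=6), facing North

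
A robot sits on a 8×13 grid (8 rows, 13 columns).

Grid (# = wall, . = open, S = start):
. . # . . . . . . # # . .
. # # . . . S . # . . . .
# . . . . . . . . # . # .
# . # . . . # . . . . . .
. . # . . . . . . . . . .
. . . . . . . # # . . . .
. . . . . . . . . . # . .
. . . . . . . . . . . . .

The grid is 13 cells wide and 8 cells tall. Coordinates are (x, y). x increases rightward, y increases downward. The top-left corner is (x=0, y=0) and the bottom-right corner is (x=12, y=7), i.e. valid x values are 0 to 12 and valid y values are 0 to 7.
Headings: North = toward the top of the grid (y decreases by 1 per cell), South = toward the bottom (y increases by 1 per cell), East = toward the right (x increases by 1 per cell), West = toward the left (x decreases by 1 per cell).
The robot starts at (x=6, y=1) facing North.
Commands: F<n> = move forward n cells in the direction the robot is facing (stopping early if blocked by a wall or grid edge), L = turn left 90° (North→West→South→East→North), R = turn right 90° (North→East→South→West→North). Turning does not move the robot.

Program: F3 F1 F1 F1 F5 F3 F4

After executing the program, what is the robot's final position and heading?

Answer: Final position: (x=6, y=0), facing North

Derivation:
Start: (x=6, y=1), facing North
  F3: move forward 1/3 (blocked), now at (x=6, y=0)
  [×3]F1: move forward 0/1 (blocked), now at (x=6, y=0)
  F5: move forward 0/5 (blocked), now at (x=6, y=0)
  F3: move forward 0/3 (blocked), now at (x=6, y=0)
  F4: move forward 0/4 (blocked), now at (x=6, y=0)
Final: (x=6, y=0), facing North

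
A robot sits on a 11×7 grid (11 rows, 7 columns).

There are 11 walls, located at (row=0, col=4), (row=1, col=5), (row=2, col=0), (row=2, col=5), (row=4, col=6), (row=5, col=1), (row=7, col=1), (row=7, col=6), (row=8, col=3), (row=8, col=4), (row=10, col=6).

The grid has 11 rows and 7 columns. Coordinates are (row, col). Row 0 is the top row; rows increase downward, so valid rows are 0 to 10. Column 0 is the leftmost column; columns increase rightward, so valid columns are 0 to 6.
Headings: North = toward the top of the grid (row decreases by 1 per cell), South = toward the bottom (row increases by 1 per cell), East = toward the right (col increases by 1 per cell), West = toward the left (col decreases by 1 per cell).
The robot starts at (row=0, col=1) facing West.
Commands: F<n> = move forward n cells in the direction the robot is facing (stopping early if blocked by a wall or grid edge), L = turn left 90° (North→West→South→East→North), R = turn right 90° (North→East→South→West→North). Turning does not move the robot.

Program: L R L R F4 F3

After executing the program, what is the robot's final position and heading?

Start: (row=0, col=1), facing West
  L: turn left, now facing South
  R: turn right, now facing West
  L: turn left, now facing South
  R: turn right, now facing West
  F4: move forward 1/4 (blocked), now at (row=0, col=0)
  F3: move forward 0/3 (blocked), now at (row=0, col=0)
Final: (row=0, col=0), facing West

Answer: Final position: (row=0, col=0), facing West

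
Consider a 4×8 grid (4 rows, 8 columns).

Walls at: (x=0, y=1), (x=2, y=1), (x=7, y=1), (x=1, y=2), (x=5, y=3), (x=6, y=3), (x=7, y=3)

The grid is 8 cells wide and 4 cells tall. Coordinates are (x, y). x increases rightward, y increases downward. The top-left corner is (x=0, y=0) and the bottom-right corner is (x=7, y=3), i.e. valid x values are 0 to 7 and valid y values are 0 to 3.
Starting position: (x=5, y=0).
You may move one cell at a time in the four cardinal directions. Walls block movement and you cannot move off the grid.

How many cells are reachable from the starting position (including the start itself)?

BFS flood-fill from (x=5, y=0):
  Distance 0: (x=5, y=0)
  Distance 1: (x=4, y=0), (x=6, y=0), (x=5, y=1)
  Distance 2: (x=3, y=0), (x=7, y=0), (x=4, y=1), (x=6, y=1), (x=5, y=2)
  Distance 3: (x=2, y=0), (x=3, y=1), (x=4, y=2), (x=6, y=2)
  Distance 4: (x=1, y=0), (x=3, y=2), (x=7, y=2), (x=4, y=3)
  Distance 5: (x=0, y=0), (x=1, y=1), (x=2, y=2), (x=3, y=3)
  Distance 6: (x=2, y=3)
  Distance 7: (x=1, y=3)
  Distance 8: (x=0, y=3)
  Distance 9: (x=0, y=2)
Total reachable: 25 (grid has 25 open cells total)

Answer: Reachable cells: 25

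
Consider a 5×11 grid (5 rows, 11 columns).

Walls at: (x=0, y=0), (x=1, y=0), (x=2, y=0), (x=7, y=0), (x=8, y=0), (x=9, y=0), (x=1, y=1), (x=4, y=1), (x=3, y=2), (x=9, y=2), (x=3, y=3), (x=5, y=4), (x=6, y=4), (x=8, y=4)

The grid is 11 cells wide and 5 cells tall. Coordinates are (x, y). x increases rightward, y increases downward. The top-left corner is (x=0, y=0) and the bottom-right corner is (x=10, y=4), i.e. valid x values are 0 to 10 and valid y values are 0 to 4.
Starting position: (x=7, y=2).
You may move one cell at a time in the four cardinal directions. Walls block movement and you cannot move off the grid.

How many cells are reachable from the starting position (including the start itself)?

Answer: Reachable cells: 41

Derivation:
BFS flood-fill from (x=7, y=2):
  Distance 0: (x=7, y=2)
  Distance 1: (x=7, y=1), (x=6, y=2), (x=8, y=2), (x=7, y=3)
  Distance 2: (x=6, y=1), (x=8, y=1), (x=5, y=2), (x=6, y=3), (x=8, y=3), (x=7, y=4)
  Distance 3: (x=6, y=0), (x=5, y=1), (x=9, y=1), (x=4, y=2), (x=5, y=3), (x=9, y=3)
  Distance 4: (x=5, y=0), (x=10, y=1), (x=4, y=3), (x=10, y=3), (x=9, y=4)
  Distance 5: (x=4, y=0), (x=10, y=0), (x=10, y=2), (x=4, y=4), (x=10, y=4)
  Distance 6: (x=3, y=0), (x=3, y=4)
  Distance 7: (x=3, y=1), (x=2, y=4)
  Distance 8: (x=2, y=1), (x=2, y=3), (x=1, y=4)
  Distance 9: (x=2, y=2), (x=1, y=3), (x=0, y=4)
  Distance 10: (x=1, y=2), (x=0, y=3)
  Distance 11: (x=0, y=2)
  Distance 12: (x=0, y=1)
Total reachable: 41 (grid has 41 open cells total)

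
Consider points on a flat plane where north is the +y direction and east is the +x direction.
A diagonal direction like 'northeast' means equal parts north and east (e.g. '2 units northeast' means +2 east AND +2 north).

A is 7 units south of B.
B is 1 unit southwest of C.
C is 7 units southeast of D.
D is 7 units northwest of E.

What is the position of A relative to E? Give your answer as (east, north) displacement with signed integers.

Answer: A is at (east=-1, north=-8) relative to E.

Derivation:
Place E at the origin (east=0, north=0).
  D is 7 units northwest of E: delta (east=-7, north=+7); D at (east=-7, north=7).
  C is 7 units southeast of D: delta (east=+7, north=-7); C at (east=0, north=0).
  B is 1 unit southwest of C: delta (east=-1, north=-1); B at (east=-1, north=-1).
  A is 7 units south of B: delta (east=+0, north=-7); A at (east=-1, north=-8).
Therefore A relative to E: (east=-1, north=-8).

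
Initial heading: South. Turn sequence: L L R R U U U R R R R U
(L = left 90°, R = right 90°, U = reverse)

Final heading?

Answer: Final heading: South

Derivation:
Start: South
  L (left (90° counter-clockwise)) -> East
  L (left (90° counter-clockwise)) -> North
  R (right (90° clockwise)) -> East
  R (right (90° clockwise)) -> South
  U (U-turn (180°)) -> North
  U (U-turn (180°)) -> South
  U (U-turn (180°)) -> North
  R (right (90° clockwise)) -> East
  R (right (90° clockwise)) -> South
  R (right (90° clockwise)) -> West
  R (right (90° clockwise)) -> North
  U (U-turn (180°)) -> South
Final: South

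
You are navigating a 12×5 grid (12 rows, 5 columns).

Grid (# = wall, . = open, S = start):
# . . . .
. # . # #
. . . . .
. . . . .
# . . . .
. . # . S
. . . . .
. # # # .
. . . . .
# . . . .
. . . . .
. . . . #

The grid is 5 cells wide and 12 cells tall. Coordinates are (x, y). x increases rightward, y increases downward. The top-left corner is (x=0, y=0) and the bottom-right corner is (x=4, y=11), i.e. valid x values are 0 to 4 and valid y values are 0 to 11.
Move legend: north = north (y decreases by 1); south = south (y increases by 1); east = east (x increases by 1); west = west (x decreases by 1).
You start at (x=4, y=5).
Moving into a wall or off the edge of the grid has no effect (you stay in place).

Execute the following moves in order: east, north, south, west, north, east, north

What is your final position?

Answer: Final position: (x=4, y=3)

Derivation:
Start: (x=4, y=5)
  east (east): blocked, stay at (x=4, y=5)
  north (north): (x=4, y=5) -> (x=4, y=4)
  south (south): (x=4, y=4) -> (x=4, y=5)
  west (west): (x=4, y=5) -> (x=3, y=5)
  north (north): (x=3, y=5) -> (x=3, y=4)
  east (east): (x=3, y=4) -> (x=4, y=4)
  north (north): (x=4, y=4) -> (x=4, y=3)
Final: (x=4, y=3)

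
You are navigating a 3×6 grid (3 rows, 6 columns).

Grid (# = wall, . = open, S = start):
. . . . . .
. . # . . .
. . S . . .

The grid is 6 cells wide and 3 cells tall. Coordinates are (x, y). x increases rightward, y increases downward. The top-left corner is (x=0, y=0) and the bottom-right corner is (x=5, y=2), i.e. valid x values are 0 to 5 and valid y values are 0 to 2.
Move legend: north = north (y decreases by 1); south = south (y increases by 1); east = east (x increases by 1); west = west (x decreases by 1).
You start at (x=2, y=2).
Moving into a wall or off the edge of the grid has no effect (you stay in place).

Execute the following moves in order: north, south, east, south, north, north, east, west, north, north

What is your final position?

Start: (x=2, y=2)
  north (north): blocked, stay at (x=2, y=2)
  south (south): blocked, stay at (x=2, y=2)
  east (east): (x=2, y=2) -> (x=3, y=2)
  south (south): blocked, stay at (x=3, y=2)
  north (north): (x=3, y=2) -> (x=3, y=1)
  north (north): (x=3, y=1) -> (x=3, y=0)
  east (east): (x=3, y=0) -> (x=4, y=0)
  west (west): (x=4, y=0) -> (x=3, y=0)
  north (north): blocked, stay at (x=3, y=0)
  north (north): blocked, stay at (x=3, y=0)
Final: (x=3, y=0)

Answer: Final position: (x=3, y=0)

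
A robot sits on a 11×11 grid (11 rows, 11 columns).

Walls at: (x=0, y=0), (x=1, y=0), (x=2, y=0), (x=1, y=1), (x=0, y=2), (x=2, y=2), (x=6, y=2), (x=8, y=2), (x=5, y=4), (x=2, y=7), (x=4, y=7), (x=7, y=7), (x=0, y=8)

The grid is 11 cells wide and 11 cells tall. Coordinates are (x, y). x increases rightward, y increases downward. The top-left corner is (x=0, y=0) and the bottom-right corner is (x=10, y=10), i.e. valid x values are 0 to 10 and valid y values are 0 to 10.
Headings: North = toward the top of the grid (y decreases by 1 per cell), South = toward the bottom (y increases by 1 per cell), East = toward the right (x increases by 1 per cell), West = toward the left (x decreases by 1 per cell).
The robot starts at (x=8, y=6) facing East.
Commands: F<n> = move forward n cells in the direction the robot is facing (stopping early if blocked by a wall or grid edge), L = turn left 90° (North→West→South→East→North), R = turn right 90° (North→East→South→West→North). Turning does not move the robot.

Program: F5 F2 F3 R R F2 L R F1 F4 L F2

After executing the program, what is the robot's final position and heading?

Answer: Final position: (x=3, y=8), facing South

Derivation:
Start: (x=8, y=6), facing East
  F5: move forward 2/5 (blocked), now at (x=10, y=6)
  F2: move forward 0/2 (blocked), now at (x=10, y=6)
  F3: move forward 0/3 (blocked), now at (x=10, y=6)
  R: turn right, now facing South
  R: turn right, now facing West
  F2: move forward 2, now at (x=8, y=6)
  L: turn left, now facing South
  R: turn right, now facing West
  F1: move forward 1, now at (x=7, y=6)
  F4: move forward 4, now at (x=3, y=6)
  L: turn left, now facing South
  F2: move forward 2, now at (x=3, y=8)
Final: (x=3, y=8), facing South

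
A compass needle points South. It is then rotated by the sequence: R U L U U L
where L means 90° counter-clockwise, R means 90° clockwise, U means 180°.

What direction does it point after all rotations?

Answer: Final heading: West

Derivation:
Start: South
  R (right (90° clockwise)) -> West
  U (U-turn (180°)) -> East
  L (left (90° counter-clockwise)) -> North
  U (U-turn (180°)) -> South
  U (U-turn (180°)) -> North
  L (left (90° counter-clockwise)) -> West
Final: West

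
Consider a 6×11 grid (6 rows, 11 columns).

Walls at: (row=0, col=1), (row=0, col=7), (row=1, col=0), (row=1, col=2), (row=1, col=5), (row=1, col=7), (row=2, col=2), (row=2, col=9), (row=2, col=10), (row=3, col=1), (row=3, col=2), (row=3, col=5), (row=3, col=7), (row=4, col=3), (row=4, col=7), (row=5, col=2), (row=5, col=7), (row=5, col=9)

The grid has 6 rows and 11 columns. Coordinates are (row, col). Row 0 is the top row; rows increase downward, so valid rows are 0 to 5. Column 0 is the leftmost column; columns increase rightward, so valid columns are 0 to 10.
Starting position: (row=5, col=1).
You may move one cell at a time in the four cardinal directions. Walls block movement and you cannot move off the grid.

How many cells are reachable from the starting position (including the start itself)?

Answer: Reachable cells: 9

Derivation:
BFS flood-fill from (row=5, col=1):
  Distance 0: (row=5, col=1)
  Distance 1: (row=4, col=1), (row=5, col=0)
  Distance 2: (row=4, col=0), (row=4, col=2)
  Distance 3: (row=3, col=0)
  Distance 4: (row=2, col=0)
  Distance 5: (row=2, col=1)
  Distance 6: (row=1, col=1)
Total reachable: 9 (grid has 48 open cells total)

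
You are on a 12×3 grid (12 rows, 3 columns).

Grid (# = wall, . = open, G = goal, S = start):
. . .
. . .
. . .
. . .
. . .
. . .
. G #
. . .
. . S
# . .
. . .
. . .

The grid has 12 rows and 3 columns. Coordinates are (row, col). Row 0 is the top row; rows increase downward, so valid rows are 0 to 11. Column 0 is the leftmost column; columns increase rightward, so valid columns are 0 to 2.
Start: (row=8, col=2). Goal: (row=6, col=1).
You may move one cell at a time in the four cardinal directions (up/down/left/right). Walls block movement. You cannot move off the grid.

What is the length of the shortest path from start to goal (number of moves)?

BFS from (row=8, col=2) until reaching (row=6, col=1):
  Distance 0: (row=8, col=2)
  Distance 1: (row=7, col=2), (row=8, col=1), (row=9, col=2)
  Distance 2: (row=7, col=1), (row=8, col=0), (row=9, col=1), (row=10, col=2)
  Distance 3: (row=6, col=1), (row=7, col=0), (row=10, col=1), (row=11, col=2)  <- goal reached here
One shortest path (3 moves): (row=8, col=2) -> (row=8, col=1) -> (row=7, col=1) -> (row=6, col=1)

Answer: Shortest path length: 3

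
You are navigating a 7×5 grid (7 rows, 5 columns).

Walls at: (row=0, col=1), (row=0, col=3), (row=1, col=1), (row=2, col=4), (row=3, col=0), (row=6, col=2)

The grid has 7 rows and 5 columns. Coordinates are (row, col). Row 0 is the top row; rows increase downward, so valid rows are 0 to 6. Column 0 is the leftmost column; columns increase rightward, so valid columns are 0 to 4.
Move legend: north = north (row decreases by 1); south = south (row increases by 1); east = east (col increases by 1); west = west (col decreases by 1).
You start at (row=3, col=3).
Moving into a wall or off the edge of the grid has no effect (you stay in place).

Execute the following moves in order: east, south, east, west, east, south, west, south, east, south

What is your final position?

Answer: Final position: (row=6, col=4)

Derivation:
Start: (row=3, col=3)
  east (east): (row=3, col=3) -> (row=3, col=4)
  south (south): (row=3, col=4) -> (row=4, col=4)
  east (east): blocked, stay at (row=4, col=4)
  west (west): (row=4, col=4) -> (row=4, col=3)
  east (east): (row=4, col=3) -> (row=4, col=4)
  south (south): (row=4, col=4) -> (row=5, col=4)
  west (west): (row=5, col=4) -> (row=5, col=3)
  south (south): (row=5, col=3) -> (row=6, col=3)
  east (east): (row=6, col=3) -> (row=6, col=4)
  south (south): blocked, stay at (row=6, col=4)
Final: (row=6, col=4)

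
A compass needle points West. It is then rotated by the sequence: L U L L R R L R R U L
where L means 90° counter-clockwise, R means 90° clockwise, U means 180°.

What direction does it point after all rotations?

Answer: Final heading: South

Derivation:
Start: West
  L (left (90° counter-clockwise)) -> South
  U (U-turn (180°)) -> North
  L (left (90° counter-clockwise)) -> West
  L (left (90° counter-clockwise)) -> South
  R (right (90° clockwise)) -> West
  R (right (90° clockwise)) -> North
  L (left (90° counter-clockwise)) -> West
  R (right (90° clockwise)) -> North
  R (right (90° clockwise)) -> East
  U (U-turn (180°)) -> West
  L (left (90° counter-clockwise)) -> South
Final: South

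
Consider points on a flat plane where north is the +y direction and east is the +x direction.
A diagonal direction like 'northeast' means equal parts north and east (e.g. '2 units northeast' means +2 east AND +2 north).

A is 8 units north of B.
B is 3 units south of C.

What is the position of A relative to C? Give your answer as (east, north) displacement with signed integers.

Answer: A is at (east=0, north=5) relative to C.

Derivation:
Place C at the origin (east=0, north=0).
  B is 3 units south of C: delta (east=+0, north=-3); B at (east=0, north=-3).
  A is 8 units north of B: delta (east=+0, north=+8); A at (east=0, north=5).
Therefore A relative to C: (east=0, north=5).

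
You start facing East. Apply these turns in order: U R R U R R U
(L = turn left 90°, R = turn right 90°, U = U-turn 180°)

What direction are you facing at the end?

Answer: Final heading: West

Derivation:
Start: East
  U (U-turn (180°)) -> West
  R (right (90° clockwise)) -> North
  R (right (90° clockwise)) -> East
  U (U-turn (180°)) -> West
  R (right (90° clockwise)) -> North
  R (right (90° clockwise)) -> East
  U (U-turn (180°)) -> West
Final: West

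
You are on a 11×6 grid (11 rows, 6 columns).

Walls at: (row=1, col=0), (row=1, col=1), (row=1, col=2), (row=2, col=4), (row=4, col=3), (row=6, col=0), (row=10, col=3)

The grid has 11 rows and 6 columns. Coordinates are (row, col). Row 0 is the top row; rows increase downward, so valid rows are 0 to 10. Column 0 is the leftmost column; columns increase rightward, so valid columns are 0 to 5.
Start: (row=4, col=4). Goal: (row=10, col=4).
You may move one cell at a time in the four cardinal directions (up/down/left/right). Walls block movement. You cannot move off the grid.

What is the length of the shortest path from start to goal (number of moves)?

BFS from (row=4, col=4) until reaching (row=10, col=4):
  Distance 0: (row=4, col=4)
  Distance 1: (row=3, col=4), (row=4, col=5), (row=5, col=4)
  Distance 2: (row=3, col=3), (row=3, col=5), (row=5, col=3), (row=5, col=5), (row=6, col=4)
  Distance 3: (row=2, col=3), (row=2, col=5), (row=3, col=2), (row=5, col=2), (row=6, col=3), (row=6, col=5), (row=7, col=4)
  Distance 4: (row=1, col=3), (row=1, col=5), (row=2, col=2), (row=3, col=1), (row=4, col=2), (row=5, col=1), (row=6, col=2), (row=7, col=3), (row=7, col=5), (row=8, col=4)
  Distance 5: (row=0, col=3), (row=0, col=5), (row=1, col=4), (row=2, col=1), (row=3, col=0), (row=4, col=1), (row=5, col=0), (row=6, col=1), (row=7, col=2), (row=8, col=3), (row=8, col=5), (row=9, col=4)
  Distance 6: (row=0, col=2), (row=0, col=4), (row=2, col=0), (row=4, col=0), (row=7, col=1), (row=8, col=2), (row=9, col=3), (row=9, col=5), (row=10, col=4)  <- goal reached here
One shortest path (6 moves): (row=4, col=4) -> (row=5, col=4) -> (row=6, col=4) -> (row=7, col=4) -> (row=8, col=4) -> (row=9, col=4) -> (row=10, col=4)

Answer: Shortest path length: 6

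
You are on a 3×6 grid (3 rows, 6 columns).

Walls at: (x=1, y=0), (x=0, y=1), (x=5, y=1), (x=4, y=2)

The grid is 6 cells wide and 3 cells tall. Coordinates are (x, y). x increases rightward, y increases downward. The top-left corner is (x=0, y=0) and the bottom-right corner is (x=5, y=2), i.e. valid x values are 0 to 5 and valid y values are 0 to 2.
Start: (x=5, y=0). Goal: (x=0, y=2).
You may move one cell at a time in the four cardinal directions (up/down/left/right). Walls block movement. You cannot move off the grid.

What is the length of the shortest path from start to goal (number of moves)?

BFS from (x=5, y=0) until reaching (x=0, y=2):
  Distance 0: (x=5, y=0)
  Distance 1: (x=4, y=0)
  Distance 2: (x=3, y=0), (x=4, y=1)
  Distance 3: (x=2, y=0), (x=3, y=1)
  Distance 4: (x=2, y=1), (x=3, y=2)
  Distance 5: (x=1, y=1), (x=2, y=2)
  Distance 6: (x=1, y=2)
  Distance 7: (x=0, y=2)  <- goal reached here
One shortest path (7 moves): (x=5, y=0) -> (x=4, y=0) -> (x=3, y=0) -> (x=2, y=0) -> (x=2, y=1) -> (x=1, y=1) -> (x=1, y=2) -> (x=0, y=2)

Answer: Shortest path length: 7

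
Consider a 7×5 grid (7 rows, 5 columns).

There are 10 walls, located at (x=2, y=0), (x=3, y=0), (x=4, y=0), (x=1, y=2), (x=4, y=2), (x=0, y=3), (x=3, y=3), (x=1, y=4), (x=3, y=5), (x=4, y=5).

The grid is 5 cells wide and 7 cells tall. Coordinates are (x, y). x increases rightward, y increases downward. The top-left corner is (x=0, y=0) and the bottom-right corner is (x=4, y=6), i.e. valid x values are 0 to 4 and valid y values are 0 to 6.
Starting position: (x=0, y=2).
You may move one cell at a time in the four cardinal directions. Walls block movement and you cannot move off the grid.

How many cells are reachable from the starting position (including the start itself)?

BFS flood-fill from (x=0, y=2):
  Distance 0: (x=0, y=2)
  Distance 1: (x=0, y=1)
  Distance 2: (x=0, y=0), (x=1, y=1)
  Distance 3: (x=1, y=0), (x=2, y=1)
  Distance 4: (x=3, y=1), (x=2, y=2)
  Distance 5: (x=4, y=1), (x=3, y=2), (x=2, y=3)
  Distance 6: (x=1, y=3), (x=2, y=4)
  Distance 7: (x=3, y=4), (x=2, y=5)
  Distance 8: (x=4, y=4), (x=1, y=5), (x=2, y=6)
  Distance 9: (x=4, y=3), (x=0, y=5), (x=1, y=6), (x=3, y=6)
  Distance 10: (x=0, y=4), (x=0, y=6), (x=4, y=6)
Total reachable: 25 (grid has 25 open cells total)

Answer: Reachable cells: 25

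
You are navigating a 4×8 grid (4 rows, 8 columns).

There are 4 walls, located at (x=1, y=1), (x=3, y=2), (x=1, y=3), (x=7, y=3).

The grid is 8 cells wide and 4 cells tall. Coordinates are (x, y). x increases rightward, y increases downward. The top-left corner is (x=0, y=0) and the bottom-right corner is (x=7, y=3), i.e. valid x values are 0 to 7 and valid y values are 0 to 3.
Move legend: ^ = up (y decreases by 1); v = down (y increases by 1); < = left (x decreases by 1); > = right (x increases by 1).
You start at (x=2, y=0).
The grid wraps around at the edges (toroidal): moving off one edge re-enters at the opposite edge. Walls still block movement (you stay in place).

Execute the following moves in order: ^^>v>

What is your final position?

Start: (x=2, y=0)
  ^ (up): (x=2, y=0) -> (x=2, y=3)
  ^ (up): (x=2, y=3) -> (x=2, y=2)
  > (right): blocked, stay at (x=2, y=2)
  v (down): (x=2, y=2) -> (x=2, y=3)
  > (right): (x=2, y=3) -> (x=3, y=3)
Final: (x=3, y=3)

Answer: Final position: (x=3, y=3)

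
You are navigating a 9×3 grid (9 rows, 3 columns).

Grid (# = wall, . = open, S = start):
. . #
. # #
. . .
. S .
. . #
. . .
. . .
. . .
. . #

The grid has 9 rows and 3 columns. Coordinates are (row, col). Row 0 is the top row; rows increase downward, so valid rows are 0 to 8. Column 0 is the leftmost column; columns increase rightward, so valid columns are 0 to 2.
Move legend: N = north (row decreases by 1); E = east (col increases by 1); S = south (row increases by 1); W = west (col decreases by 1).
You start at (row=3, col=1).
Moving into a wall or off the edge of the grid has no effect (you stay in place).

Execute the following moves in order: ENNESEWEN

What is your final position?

Answer: Final position: (row=2, col=2)

Derivation:
Start: (row=3, col=1)
  E (east): (row=3, col=1) -> (row=3, col=2)
  N (north): (row=3, col=2) -> (row=2, col=2)
  N (north): blocked, stay at (row=2, col=2)
  E (east): blocked, stay at (row=2, col=2)
  S (south): (row=2, col=2) -> (row=3, col=2)
  E (east): blocked, stay at (row=3, col=2)
  W (west): (row=3, col=2) -> (row=3, col=1)
  E (east): (row=3, col=1) -> (row=3, col=2)
  N (north): (row=3, col=2) -> (row=2, col=2)
Final: (row=2, col=2)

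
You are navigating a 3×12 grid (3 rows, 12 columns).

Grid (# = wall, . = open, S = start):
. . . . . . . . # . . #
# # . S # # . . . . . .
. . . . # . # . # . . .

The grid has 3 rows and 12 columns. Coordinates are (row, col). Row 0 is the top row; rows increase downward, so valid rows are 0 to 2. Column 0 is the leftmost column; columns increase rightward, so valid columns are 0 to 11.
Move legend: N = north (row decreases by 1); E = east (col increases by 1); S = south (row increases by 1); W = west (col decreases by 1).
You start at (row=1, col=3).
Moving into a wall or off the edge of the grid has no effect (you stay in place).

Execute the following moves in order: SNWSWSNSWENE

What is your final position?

Answer: Final position: (row=2, col=2)

Derivation:
Start: (row=1, col=3)
  S (south): (row=1, col=3) -> (row=2, col=3)
  N (north): (row=2, col=3) -> (row=1, col=3)
  W (west): (row=1, col=3) -> (row=1, col=2)
  S (south): (row=1, col=2) -> (row=2, col=2)
  W (west): (row=2, col=2) -> (row=2, col=1)
  S (south): blocked, stay at (row=2, col=1)
  N (north): blocked, stay at (row=2, col=1)
  S (south): blocked, stay at (row=2, col=1)
  W (west): (row=2, col=1) -> (row=2, col=0)
  E (east): (row=2, col=0) -> (row=2, col=1)
  N (north): blocked, stay at (row=2, col=1)
  E (east): (row=2, col=1) -> (row=2, col=2)
Final: (row=2, col=2)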